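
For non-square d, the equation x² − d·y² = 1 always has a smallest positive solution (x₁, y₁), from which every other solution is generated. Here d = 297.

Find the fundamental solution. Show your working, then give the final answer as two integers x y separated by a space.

48599 2820

[17; 4,3,1,1,2,1,1,3,4,34] for √297; ℓ=10 ⇒ convergent index 9
i=0: a=17 ⇒ p=17, q=1
i=1: a=4 ⇒ p=69, q=4
i=2: a=3 ⇒ p=224, q=13
i=3: a=1 ⇒ p=293, q=17
…
i=8: a=3 ⇒ p=11357, q=659
i=9: a=4 ⇒ p=48599, q=2820
→ (48599, 2820).  Check: 48599²=2361862801, 297·2820²=2361862800, difference 1.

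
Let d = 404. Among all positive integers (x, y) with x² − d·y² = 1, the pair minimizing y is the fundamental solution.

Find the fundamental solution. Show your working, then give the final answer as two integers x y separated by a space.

201 10

√404 → a₀=20, period (10,40); ℓ=2 even so k=1
step 0: (20, 1)  from 20·(1,0) + (0,1)
step 1: (201, 10)  from 10·(20,1) + (1,0)
fundamental: x₁=201, y₁=10  (since 40401 − 404·100 = 1)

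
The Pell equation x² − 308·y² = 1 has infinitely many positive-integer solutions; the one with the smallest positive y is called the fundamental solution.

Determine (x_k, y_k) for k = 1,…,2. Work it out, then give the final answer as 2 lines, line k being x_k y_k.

[17; 1,1,4,1,1,34] for √308; ℓ=6 ⇒ convergent index 5
i=0: a=17 ⇒ p=17, q=1
…
i=2: a=1 ⇒ p=35, q=2
…
i=4: a=1 ⇒ p=193, q=11
i=5: a=1 ⇒ p=351, q=20
(x₁, y₁) = (351, 20);  351² − 308·20² = 1 ✓
n=2: (351,20)∘(351,20) = (351·351+308·20·20, 351·20+20·351) = (246401,14040)

351 20
246401 14040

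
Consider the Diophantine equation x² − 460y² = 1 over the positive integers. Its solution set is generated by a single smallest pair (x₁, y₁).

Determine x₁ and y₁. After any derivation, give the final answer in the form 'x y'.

[21; 2,4,3,1,2,10,2,1,3,4,2,42] for √460; ℓ=12 ⇒ convergent index 11
a_0=21:  p_0=21·1+0=21,  q_0=21·0+1=1
…
a_9=3:  p_9=3·72257+48922=265693,  q_9=3·3369+2281=12388
a_10=4:  p_10=4·265693+72257=1135029,  q_10=4·12388+3369=52921
a_11=2:  p_11=2·1135029+265693=2535751,  q_11=2·52921+12388=118230
(x₁, y₁) = (2535751, 118230);  2535751² − 460·118230² = 1 ✓

2535751 118230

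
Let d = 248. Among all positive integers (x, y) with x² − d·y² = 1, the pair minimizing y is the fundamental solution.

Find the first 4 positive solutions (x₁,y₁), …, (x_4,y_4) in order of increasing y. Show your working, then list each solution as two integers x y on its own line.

63 4
7937 504
999999 63500
125991937 8000496

√248 → a₀=15, period (1,2,1,30); ℓ=4 even so k=3
k=0  a_k=15  p_k/q_k = 15/1
…
k=2  a_k=2  p_k/q_k = 47/3
k=3  a_k=1  p_k/q_k = 63/4
(x₁, y₁) = (63, 4);  63² − 248·4² = 1 ✓
n=2: (63,4)∘(63,4) = (63·63+248·4·4, 63·4+4·63) = (7937,504)
n=3: (7937,504)∘(63,4) = (63·7937+248·4·504, 63·504+4·7937) = (999999,63500)
n=4: (999999,63500)∘(63,4) = (63·999999+248·4·63500, 63·63500+4·999999) = (125991937,8000496)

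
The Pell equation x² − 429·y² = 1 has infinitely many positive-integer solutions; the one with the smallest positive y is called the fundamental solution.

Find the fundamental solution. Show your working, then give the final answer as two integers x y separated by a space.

1524095 73584

d=429: √d = [20; 1,2,2,9,1,12,1,9,2,2,1,40] (ℓ=12, even), read p_11/q_11
a_0=20:  p_0=20·1+0=20,  q_0=20·0+1=1
…
a_7=1:  p_7=1·19511+1512=21023,  q_7=1·942+73=1015
…
a_9=2:  p_9=2·208718+21023=438459,  q_9=2·10077+1015=21169
a_10=2:  p_10=2·438459+208718=1085636,  q_10=2·21169+10077=52415
a_11=1:  p_11=1·1085636+438459=1524095,  q_11=1·52415+21169=73584
fundamental: x₁=1524095, y₁=73584  (since 2322865569025 − 429·5414605056 = 1)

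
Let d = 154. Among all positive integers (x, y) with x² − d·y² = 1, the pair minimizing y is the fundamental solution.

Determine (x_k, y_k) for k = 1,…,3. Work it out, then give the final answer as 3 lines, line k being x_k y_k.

√154 = [12; 2,2,3,1,2,1,3,2,2,24, …], period ℓ=10 (even) → k=9
i=0: a=12 ⇒ p=12, q=1
i=1: a=2 ⇒ p=25, q=2
i=2: a=2 ⇒ p=62, q=5
i=3: a=3 ⇒ p=211, q=17
i=4: a=1 ⇒ p=273, q=22
i=5: a=2 ⇒ p=757, q=61
i=6: a=1 ⇒ p=1030, q=83
i=7: a=3 ⇒ p=3847, q=310
i=8: a=2 ⇒ p=8724, q=703
i=9: a=2 ⇒ p=21295, q=1716
fundamental: x₁=21295, y₁=1716  (since 453477025 − 154·2944656 = 1)
(x_2, y_2) = (21295·21295 + 154·1716·1716, 21295·1716 + 1716·21295) = (906954049, 73084440)
(x_3, y_3) = (21295·906954049 + 154·1716·73084440, 21295·73084440 + 1716·906954049) = (38627172925615, 3112666297884)

21295 1716
906954049 73084440
38627172925615 3112666297884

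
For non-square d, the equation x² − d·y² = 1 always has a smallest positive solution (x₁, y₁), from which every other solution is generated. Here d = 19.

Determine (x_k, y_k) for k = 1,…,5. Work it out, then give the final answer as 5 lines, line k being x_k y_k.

170 39
57799 13260
19651490 4508361
6681448801 1532829480
2271672940850 521157514839

[4; 2,1,3,1,2,8] for √19; ℓ=6 ⇒ convergent index 5
k=0  a_k=4  p_k/q_k = 4/1
k=1  a_k=2  p_k/q_k = 9/2
…
k=4  a_k=1  p_k/q_k = 61/14
k=5  a_k=2  p_k/q_k = 170/39
→ (170, 39).  Check: 170²=28900, 19·39²=28899, difference 1.
n=2: (170,39)∘(170,39) = (170·170+19·39·39, 170·39+39·170) = (57799,13260)
n=3: (57799,13260)∘(170,39) = (170·57799+19·39·13260, 170·13260+39·57799) = (19651490,4508361)
n=4: (19651490,4508361)∘(170,39) = (170·19651490+19·39·4508361, 170·4508361+39·19651490) = (6681448801,1532829480)
n=5: (6681448801,1532829480)∘(170,39) = (170·6681448801+19·39·1532829480, 170·1532829480+39·6681448801) = (2271672940850,521157514839)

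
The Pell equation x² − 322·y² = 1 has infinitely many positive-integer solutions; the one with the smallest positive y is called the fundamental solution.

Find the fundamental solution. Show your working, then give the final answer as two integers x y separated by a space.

323 18

[17; 1,16,1,34] for √322; ℓ=4 ⇒ convergent index 3
k=0  a_k=17  p_k/q_k = 17/1
k=1  a_k=1  p_k/q_k = 18/1
k=2  a_k=16  p_k/q_k = 305/17
k=3  a_k=1  p_k/q_k = 323/18
→ (323, 18).  Check: 323²=104329, 322·18²=104328, difference 1.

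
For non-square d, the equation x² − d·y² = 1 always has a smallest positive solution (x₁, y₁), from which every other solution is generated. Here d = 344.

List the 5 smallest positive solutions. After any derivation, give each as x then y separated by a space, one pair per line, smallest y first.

d=344: √d = [18; 1,1,4,1,3,1,4,1,1,36] (ℓ=10, even), read p_9/q_9
i=0: a=18 ⇒ p=18, q=1
…
i=4: a=1 ⇒ p=204, q=11
i=5: a=3 ⇒ p=779, q=42
…
i=8: a=1 ⇒ p=5694, q=307
i=9: a=1 ⇒ p=10405, q=561
fundamental: x₁=10405, y₁=561  (since 108264025 − 344·314721 = 1)
k=2:  x_2 = 10405·10405+344·561·561 = 216528049,  y_2 = 10405·561+561·10405 = 11674410
k=3:  x_3 = 10405·216528049+344·561·11674410 = 4505948689285,  y_3 = 10405·11674410+561·216528049 = 242944471539
k=4:  x_4 = 10405·4505948689285+344·561·242944471539 = 93768792007492801,  y_4 = 10405·242944471539+561·4505948689285 = 5055674441052180
k=5:  x_5 = 10405·93768792007492801+344·561·5055674441052180 = 1951328557169976499525,  y_5 = 10405·5055674441052180+561·93768792007492801 = 105208584875351394261

10405 561
216528049 11674410
4505948689285 242944471539
93768792007492801 5055674441052180
1951328557169976499525 105208584875351394261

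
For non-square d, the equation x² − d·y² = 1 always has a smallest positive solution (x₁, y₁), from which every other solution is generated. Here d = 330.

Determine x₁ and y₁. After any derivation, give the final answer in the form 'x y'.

[18; 6,36] for √330; ℓ=2 ⇒ convergent index 1
i=0: a=18 ⇒ p=18, q=1
i=1: a=6 ⇒ p=109, q=6
(x₁, y₁) = (109, 6);  109² − 330·6² = 1 ✓

109 6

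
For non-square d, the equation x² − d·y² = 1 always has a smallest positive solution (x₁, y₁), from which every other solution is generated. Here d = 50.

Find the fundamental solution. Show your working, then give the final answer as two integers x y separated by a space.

99 14

√50 = [7; 14, …], period ℓ=1 (odd) → k=1
k=0  a_k=7  p_k/q_k = 7/1
k=1  a_k=14  p_k/q_k = 99/14
(x₁, y₁) = (99, 14);  99² − 50·14² = 1 ✓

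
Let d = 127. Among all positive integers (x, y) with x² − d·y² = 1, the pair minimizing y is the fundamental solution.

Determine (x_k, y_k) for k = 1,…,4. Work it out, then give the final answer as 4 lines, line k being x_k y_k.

4730624 419775
44757606858751 3971595379200
423462818377139450624 37576248838264821825
4006486743445029115330560001 355518209168531397366758400

d=127: √d = [11; 3,1,2,2,7,11,7,2,2,1,3,22] (ℓ=12, even), read p_11/q_11
step 0: (11, 1)  from 11·(1,0) + (0,1)
step 1: (34, 3)  from 3·(11,1) + (1,0)
step 2: (45, 4)  from 1·(34,3) + (11,1)
step 3: (124, 11)  from 2·(45,4) + (34,3)
step 4: (293, 26)  from 2·(124,11) + (45,4)
…
step 6: (24218, 2149)  from 11·(2175,193) + (293,26)
step 7: (171701, 15236)  from 7·(24218,2149) + (2175,193)
step 8: (367620, 32621)  from 2·(171701,15236) + (24218,2149)
step 9: (906941, 80478)  from 2·(367620,32621) + (171701,15236)
step 10: (1274561, 113099)  from 1·(906941,80478) + (367620,32621)
step 11: (4730624, 419775)  from 3·(1274561,113099) + (906941,80478)
fundamental: x₁=4730624, y₁=419775  (since 22378803429376 − 127·176211050625 = 1)
n=2: (4730624,419775)∘(4730624,419775) = (4730624·4730624+127·419775·419775, 4730624·419775+419775·4730624) = (44757606858751,3971595379200)
n=3: (44757606858751,3971595379200)∘(4730624,419775) = (4730624·44757606858751+127·419775·3971595379200, 4730624·3971595379200+419775·44757606858751) = (423462818377139450624,37576248838264821825)
n=4: (423462818377139450624,37576248838264821825)∘(4730624,419775) = (4730624·423462818377139450624+127·419775·37576248838264821825, 4730624·37576248838264821825+419775·423462818377139450624) = (4006486743445029115330560001,355518209168531397366758400)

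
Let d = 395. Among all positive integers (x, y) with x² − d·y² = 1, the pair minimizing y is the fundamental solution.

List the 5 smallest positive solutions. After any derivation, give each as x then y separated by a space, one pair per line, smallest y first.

159 8
50561 2544
16078239 808984
5112829441 257254368
1625863683999 81806080040

[19; 1,6,1,38] for √395; ℓ=4 ⇒ convergent index 3
a_0=19:  p_0=19·1+0=19,  q_0=19·0+1=1
a_1=1:  p_1=1·19+1=20,  q_1=1·1+0=1
a_2=6:  p_2=6·20+19=139,  q_2=6·1+1=7
a_3=1:  p_3=1·139+20=159,  q_3=1·7+1=8
→ (159, 8).  Check: 159²=25281, 395·8²=25280, difference 1.
(159+8√395)^2 = 50561 + 2544√395
(159+8√395)^3 = 16078239 + 808984√395
(159+8√395)^4 = 5112829441 + 257254368√395
(159+8√395)^5 = 1625863683999 + 81806080040√395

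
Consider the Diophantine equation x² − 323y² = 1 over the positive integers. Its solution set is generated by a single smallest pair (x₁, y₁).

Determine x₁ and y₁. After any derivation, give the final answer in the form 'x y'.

[17; 1,34] for √323; ℓ=2 ⇒ convergent index 1
step 0: (17, 1)  from 17·(1,0) + (0,1)
step 1: (18, 1)  from 1·(17,1) + (1,0)
(x₁, y₁) = (18, 1);  18² − 323·1² = 1 ✓

18 1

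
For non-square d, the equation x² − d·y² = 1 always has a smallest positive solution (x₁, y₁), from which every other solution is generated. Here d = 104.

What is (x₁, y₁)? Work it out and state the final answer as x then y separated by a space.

51 5

[10; 5,20] for √104; ℓ=2 ⇒ convergent index 1
i=0: a=10 ⇒ p=10, q=1
i=1: a=5 ⇒ p=51, q=5
→ (51, 5).  Check: 51²=2601, 104·5²=2600, difference 1.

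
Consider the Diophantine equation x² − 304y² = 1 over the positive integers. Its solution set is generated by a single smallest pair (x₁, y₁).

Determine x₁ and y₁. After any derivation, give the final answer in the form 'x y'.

d=304: √d = [17; 2,3,2,1,1,1,1,1,2,3,2,34] (ℓ=12, even), read p_11/q_11
a_0=17:  p_0=17·1+0=17,  q_0=17·0+1=1
…
a_3=2:  p_3=2·122+35=279,  q_3=2·7+2=16
a_4=1:  p_4=1·279+122=401,  q_4=1·16+7=23
a_5=1:  p_5=1·401+279=680,  q_5=1·23+16=39
a_6=1:  p_6=1·680+401=1081,  q_6=1·39+23=62
a_7=1:  p_7=1·1081+680=1761,  q_7=1·62+39=101
…
a_10=3:  p_10=3·7445+2842=25177,  q_10=3·427+163=1444
a_11=2:  p_11=2·25177+7445=57799,  q_11=2·1444+427=3315
fundamental: x₁=57799, y₁=3315  (since 3340724401 − 304·10989225 = 1)

57799 3315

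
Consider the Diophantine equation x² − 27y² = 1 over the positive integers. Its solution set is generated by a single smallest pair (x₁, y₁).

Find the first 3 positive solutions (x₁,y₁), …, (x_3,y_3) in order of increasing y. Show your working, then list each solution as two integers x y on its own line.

d=27: √d = [5; 5,10] (ℓ=2, even), read p_1/q_1
a_0=5:  p_0=5·1+0=5,  q_0=5·0+1=1
a_1=5:  p_1=5·5+1=26,  q_1=5·1+0=5
fundamental: x₁=26, y₁=5  (since 676 − 27·25 = 1)
n=2: (26,5)∘(26,5) = (26·26+27·5·5, 26·5+5·26) = (1351,260)
n=3: (1351,260)∘(26,5) = (26·1351+27·5·260, 26·260+5·1351) = (70226,13515)

26 5
1351 260
70226 13515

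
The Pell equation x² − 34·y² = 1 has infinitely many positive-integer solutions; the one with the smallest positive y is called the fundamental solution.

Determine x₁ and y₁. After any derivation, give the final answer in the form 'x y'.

[5; 1,4,1,10] for √34; ℓ=4 ⇒ convergent index 3
i=0: a=5 ⇒ p=5, q=1
…
i=2: a=4 ⇒ p=29, q=5
i=3: a=1 ⇒ p=35, q=6
→ (35, 6).  Check: 35²=1225, 34·6²=1224, difference 1.

35 6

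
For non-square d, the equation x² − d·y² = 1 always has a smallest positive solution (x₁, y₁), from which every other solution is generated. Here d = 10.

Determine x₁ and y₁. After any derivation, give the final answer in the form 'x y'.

19 6

√10 → a₀=3, period (6); ℓ=1 odd so k=1
a_0=3:  p_0=3·1+0=3,  q_0=3·0+1=1
a_1=6:  p_1=6·3+1=19,  q_1=6·1+0=6
→ (19, 6).  Check: 19²=361, 10·6²=360, difference 1.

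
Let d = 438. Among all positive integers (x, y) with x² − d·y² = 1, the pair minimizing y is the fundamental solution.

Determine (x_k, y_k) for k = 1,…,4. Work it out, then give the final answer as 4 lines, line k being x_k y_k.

[20; 1,12,1,40] for √438; ℓ=4 ⇒ convergent index 3
a_0=20:  p_0=20·1+0=20,  q_0=20·0+1=1
a_1=1:  p_1=1·20+1=21,  q_1=1·1+0=1
a_2=12:  p_2=12·21+20=272,  q_2=12·1+1=13
a_3=1:  p_3=1·272+21=293,  q_3=1·13+1=14
→ (293, 14).  Check: 293²=85849, 438·14²=85848, difference 1.
k=2:  x_2 = 293·293+438·14·14 = 171697,  y_2 = 293·14+14·293 = 8204
k=3:  x_3 = 293·171697+438·14·8204 = 100614149,  y_3 = 293·8204+14·171697 = 4807530
k=4:  x_4 = 293·100614149+438·14·4807530 = 58959719617,  y_4 = 293·4807530+14·100614149 = 2817204376

293 14
171697 8204
100614149 4807530
58959719617 2817204376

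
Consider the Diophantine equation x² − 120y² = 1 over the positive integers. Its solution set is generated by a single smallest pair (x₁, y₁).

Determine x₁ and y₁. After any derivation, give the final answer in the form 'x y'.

11 1

[10; 1,20] for √120; ℓ=2 ⇒ convergent index 1
k=0  a_k=10  p_k/q_k = 10/1
k=1  a_k=1  p_k/q_k = 11/1
→ (11, 1).  Check: 11²=121, 120·1²=120, difference 1.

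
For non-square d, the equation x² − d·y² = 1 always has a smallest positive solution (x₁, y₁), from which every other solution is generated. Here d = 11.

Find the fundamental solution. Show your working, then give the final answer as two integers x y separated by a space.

10 3

√11 → a₀=3, period (3,6); ℓ=2 even so k=1
i=0: a=3 ⇒ p=3, q=1
i=1: a=3 ⇒ p=10, q=3
(x₁, y₁) = (10, 3);  10² − 11·3² = 1 ✓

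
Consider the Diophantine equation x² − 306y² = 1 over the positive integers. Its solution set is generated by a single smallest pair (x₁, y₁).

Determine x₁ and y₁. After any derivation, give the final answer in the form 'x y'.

35 2

√306 → a₀=17, period (2,34); ℓ=2 even so k=1
i=0: a=17 ⇒ p=17, q=1
i=1: a=2 ⇒ p=35, q=2
fundamental: x₁=35, y₁=2  (since 1225 − 306·4 = 1)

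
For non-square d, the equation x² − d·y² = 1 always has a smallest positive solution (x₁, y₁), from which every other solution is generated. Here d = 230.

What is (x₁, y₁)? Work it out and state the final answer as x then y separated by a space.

91 6

√230 → a₀=15, period (6,30); ℓ=2 even so k=1
a_0=15:  p_0=15·1+0=15,  q_0=15·0+1=1
a_1=6:  p_1=6·15+1=91,  q_1=6·1+0=6
→ (91, 6).  Check: 91²=8281, 230·6²=8280, difference 1.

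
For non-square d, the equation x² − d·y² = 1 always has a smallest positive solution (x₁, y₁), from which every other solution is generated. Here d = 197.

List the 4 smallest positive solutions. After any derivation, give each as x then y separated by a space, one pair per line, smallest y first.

√197 → a₀=14, period (28); ℓ=1 odd so k=1
k=0  a_k=14  p_k/q_k = 14/1
k=1  a_k=28  p_k/q_k = 393/28
→ (393, 28).  Check: 393²=154449, 197·28²=154448, difference 1.
n=2: (393,28)∘(393,28) = (393·393+197·28·28, 393·28+28·393) = (308897,22008)
n=3: (308897,22008)∘(393,28) = (393·308897+197·28·22008, 393·22008+28·308897) = (242792649,17298260)
n=4: (242792649,17298260)∘(393,28) = (393·242792649+197·28·17298260, 393·17298260+28·242792649) = (190834713217,13596410352)

393 28
308897 22008
242792649 17298260
190834713217 13596410352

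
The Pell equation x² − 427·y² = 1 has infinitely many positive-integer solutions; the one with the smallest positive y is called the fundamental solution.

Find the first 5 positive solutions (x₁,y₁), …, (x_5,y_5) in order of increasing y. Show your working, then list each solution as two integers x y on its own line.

62 3
7687 372
953126 46125
118179937 5719128
14653359062 709125747

√427 → a₀=20, period (1,1,1,40); ℓ=4 even so k=3
k=0  a_k=20  p_k/q_k = 20/1
k=1  a_k=1  p_k/q_k = 21/1
k=2  a_k=1  p_k/q_k = 41/2
k=3  a_k=1  p_k/q_k = 62/3
fundamental: x₁=62, y₁=3  (since 3844 − 427·9 = 1)
(x_2, y_2) = (62·62 + 427·3·3, 62·3 + 3·62) = (7687, 372)
(x_3, y_3) = (62·7687 + 427·3·372, 62·372 + 3·7687) = (953126, 46125)
(x_4, y_4) = (62·953126 + 427·3·46125, 62·46125 + 3·953126) = (118179937, 5719128)
(x_5, y_5) = (62·118179937 + 427·3·5719128, 62·5719128 + 3·118179937) = (14653359062, 709125747)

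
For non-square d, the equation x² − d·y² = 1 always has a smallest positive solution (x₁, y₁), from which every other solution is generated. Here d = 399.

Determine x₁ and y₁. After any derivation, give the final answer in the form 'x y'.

20 1

√399 = [19; 1,38, …], period ℓ=2 (even) → k=1
i=0: a=19 ⇒ p=19, q=1
i=1: a=1 ⇒ p=20, q=1
fundamental: x₁=20, y₁=1  (since 400 − 399·1 = 1)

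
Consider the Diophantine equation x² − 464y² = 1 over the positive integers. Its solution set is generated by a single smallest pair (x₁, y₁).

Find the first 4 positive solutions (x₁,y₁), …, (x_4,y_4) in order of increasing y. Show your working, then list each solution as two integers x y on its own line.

9801 455
192119201 8918910
3765920568201 174828473365
73819574785756801 3426987725981820

[21; 1,1,5,1,1,1,5,1,1,42] for √464; ℓ=10 ⇒ convergent index 9
i=0: a=21 ⇒ p=21, q=1
…
i=3: a=5 ⇒ p=237, q=11
i=4: a=1 ⇒ p=280, q=13
i=5: a=1 ⇒ p=517, q=24
…
i=7: a=5 ⇒ p=4502, q=209
i=8: a=1 ⇒ p=5299, q=246
i=9: a=1 ⇒ p=9801, q=455
(x₁, y₁) = (9801, 455);  9801² − 464·455² = 1 ✓
k=2:  x_2 = 9801·9801+464·455·455 = 192119201,  y_2 = 9801·455+455·9801 = 8918910
k=3:  x_3 = 9801·192119201+464·455·8918910 = 3765920568201,  y_3 = 9801·8918910+455·192119201 = 174828473365
k=4:  x_4 = 9801·3765920568201+464·455·174828473365 = 73819574785756801,  y_4 = 9801·174828473365+455·3765920568201 = 3426987725981820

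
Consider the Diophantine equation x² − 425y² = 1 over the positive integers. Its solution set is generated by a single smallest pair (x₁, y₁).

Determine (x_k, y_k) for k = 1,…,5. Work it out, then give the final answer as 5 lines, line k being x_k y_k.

143649 6968
41270070401 2001892464
11856808685922849 575139701115304
3406437421806992601601 165236485849022716128
978662658398448551768841249 47472111910877388597026840

√425 = [20; 1,1,1,1,1,1,40, …], period ℓ=7 (odd) → k=13
k=0  a_k=20  p_k/q_k = 20/1
k=1  a_k=1  p_k/q_k = 21/1
k=2  a_k=1  p_k/q_k = 41/2
k=3  a_k=1  p_k/q_k = 62/3
k=4  a_k=1  p_k/q_k = 103/5
k=5  a_k=1  p_k/q_k = 165/8
k=6  a_k=1  p_k/q_k = 268/13
k=7  a_k=40  p_k/q_k = 10885/528
k=8  a_k=1  p_k/q_k = 11153/541
k=9  a_k=1  p_k/q_k = 22038/1069
k=10  a_k=1  p_k/q_k = 33191/1610
k=11  a_k=1  p_k/q_k = 55229/2679
k=12  a_k=1  p_k/q_k = 88420/4289
k=13  a_k=1  p_k/q_k = 143649/6968
fundamental: x₁=143649, y₁=6968  (since 20635035201 − 425·48553024 = 1)
k=2:  x_2 = 143649·143649+425·6968·6968 = 41270070401,  y_2 = 143649·6968+6968·143649 = 2001892464
k=3:  x_3 = 143649·41270070401+425·6968·2001892464 = 11856808685922849,  y_3 = 143649·2001892464+6968·41270070401 = 575139701115304
k=4:  x_4 = 143649·11856808685922849+425·6968·575139701115304 = 3406437421806992601601,  y_4 = 143649·575139701115304+6968·11856808685922849 = 165236485849022716128
k=5:  x_5 = 143649·3406437421806992601601+425·6968·165236485849022716128 = 978662658398448551768841249,  y_5 = 143649·165236485849022716128+6968·3406437421806992601601 = 47472111910877388597026840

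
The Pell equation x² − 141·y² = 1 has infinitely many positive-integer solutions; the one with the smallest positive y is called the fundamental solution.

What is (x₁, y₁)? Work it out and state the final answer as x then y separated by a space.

√141 → a₀=11, period (1,6,1,22); ℓ=4 even so k=3
k=0  a_k=11  p_k/q_k = 11/1
…
k=2  a_k=6  p_k/q_k = 83/7
k=3  a_k=1  p_k/q_k = 95/8
fundamental: x₁=95, y₁=8  (since 9025 − 141·64 = 1)

95 8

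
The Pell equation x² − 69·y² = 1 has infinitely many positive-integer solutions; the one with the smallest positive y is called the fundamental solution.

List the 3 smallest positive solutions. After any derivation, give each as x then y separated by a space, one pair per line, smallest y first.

7775 936
120901249 14554800
1880014414175 226327139064

√69 = [8; 3,3,1,4,1,3,3,16, …], period ℓ=8 (even) → k=7
k=0  a_k=8  p_k/q_k = 8/1
k=1  a_k=3  p_k/q_k = 25/3
k=2  a_k=3  p_k/q_k = 83/10
k=3  a_k=1  p_k/q_k = 108/13
k=4  a_k=4  p_k/q_k = 515/62
k=5  a_k=1  p_k/q_k = 623/75
k=6  a_k=3  p_k/q_k = 2384/287
k=7  a_k=3  p_k/q_k = 7775/936
(x₁, y₁) = (7775, 936);  7775² − 69·936² = 1 ✓
(x_2, y_2) = (7775·7775 + 69·936·936, 7775·936 + 936·7775) = (120901249, 14554800)
(x_3, y_3) = (7775·120901249 + 69·936·14554800, 7775·14554800 + 936·120901249) = (1880014414175, 226327139064)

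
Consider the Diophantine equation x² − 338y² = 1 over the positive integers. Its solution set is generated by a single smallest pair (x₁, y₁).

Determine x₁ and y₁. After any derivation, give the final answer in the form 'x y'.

114243 6214

d=338: √d = [18; 2,1,1,2,36] (ℓ=5, odd), read p_9/q_9
i=0: a=18 ⇒ p=18, q=1
…
i=3: a=1 ⇒ p=92, q=5
…
i=6: a=2 ⇒ p=17631, q=959
…
i=8: a=1 ⇒ p=43958, q=2391
i=9: a=2 ⇒ p=114243, q=6214
(x₁, y₁) = (114243, 6214);  114243² − 338·6214² = 1 ✓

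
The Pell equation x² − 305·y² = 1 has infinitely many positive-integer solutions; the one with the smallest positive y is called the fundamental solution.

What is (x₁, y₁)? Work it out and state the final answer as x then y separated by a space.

√305 = [17; 2,6,2,34, …], period ℓ=4 (even) → k=3
a_0=17:  p_0=17·1+0=17,  q_0=17·0+1=1
…
a_2=6:  p_2=6·35+17=227,  q_2=6·2+1=13
a_3=2:  p_3=2·227+35=489,  q_3=2·13+2=28
fundamental: x₁=489, y₁=28  (since 239121 − 305·784 = 1)

489 28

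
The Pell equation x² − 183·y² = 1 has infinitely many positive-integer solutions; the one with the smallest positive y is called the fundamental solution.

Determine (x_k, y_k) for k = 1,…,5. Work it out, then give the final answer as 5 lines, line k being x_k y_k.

[13; 1,1,8,1,1,26] for √183; ℓ=6 ⇒ convergent index 5
a_0=13:  p_0=13·1+0=13,  q_0=13·0+1=1
…
a_3=8:  p_3=8·27+14=230,  q_3=8·2+1=17
a_4=1:  p_4=1·230+27=257,  q_4=1·17+2=19
a_5=1:  p_5=1·257+230=487,  q_5=1·19+17=36
→ (487, 36).  Check: 487²=237169, 183·36²=237168, difference 1.
n=2: (487,36)∘(487,36) = (487·487+183·36·36, 487·36+36·487) = (474337,35064)
n=3: (474337,35064)∘(487,36) = (487·474337+183·36·35064, 487·35064+36·474337) = (462003751,34152300)
n=4: (462003751,34152300)∘(487,36) = (487·462003751+183·36·34152300, 487·34152300+36·462003751) = (449991179137,33264305136)
n=5: (449991179137,33264305136)∘(487,36) = (487·449991179137+183·36·33264305136, 487·33264305136+36·449991179137) = (438290946475687,32399399050164)

487 36
474337 35064
462003751 34152300
449991179137 33264305136
438290946475687 32399399050164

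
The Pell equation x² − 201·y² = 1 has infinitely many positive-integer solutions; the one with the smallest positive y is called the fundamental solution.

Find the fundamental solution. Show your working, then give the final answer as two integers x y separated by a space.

515095 36332

√201 → a₀=14, period (5,1,1,1,2,…,1,5,28); ℓ=14 even so k=13
step 0: (14, 1)  from 14·(1,0) + (0,1)
…
step 5: (638, 45)  from 2·(241,17) + (156,11)
step 6: (879, 62)  from 1·(638,45) + (241,17)
…
step 8: (8549, 603)  from 1·(7670,541) + (879,62)
step 9: (24768, 1747)  from 2·(8549,603) + (7670,541)
step 10: (33317, 2350)  from 1·(24768,1747) + (8549,603)
step 11: (58085, 4097)  from 1·(33317,2350) + (24768,1747)
step 12: (91402, 6447)  from 1·(58085,4097) + (33317,2350)
step 13: (515095, 36332)  from 5·(91402,6447) + (58085,4097)
(x₁, y₁) = (515095, 36332);  515095² − 201·36332² = 1 ✓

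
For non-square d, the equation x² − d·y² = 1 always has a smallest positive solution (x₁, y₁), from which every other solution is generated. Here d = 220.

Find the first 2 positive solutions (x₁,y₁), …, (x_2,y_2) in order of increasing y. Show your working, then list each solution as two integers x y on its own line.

89 6
15841 1068

[14; 1,4,1,28] for √220; ℓ=4 ⇒ convergent index 3
step 0: (14, 1)  from 14·(1,0) + (0,1)
step 1: (15, 1)  from 1·(14,1) + (1,0)
step 2: (74, 5)  from 4·(15,1) + (14,1)
step 3: (89, 6)  from 1·(74,5) + (15,1)
(x₁, y₁) = (89, 6);  89² − 220·6² = 1 ✓
k=2:  x_2 = 89·89+220·6·6 = 15841,  y_2 = 89·6+6·89 = 1068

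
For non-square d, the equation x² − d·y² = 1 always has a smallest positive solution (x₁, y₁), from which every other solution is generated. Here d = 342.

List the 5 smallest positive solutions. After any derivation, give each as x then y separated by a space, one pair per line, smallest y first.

√342 → a₀=18, period (2,36); ℓ=2 even so k=1
i=0: a=18 ⇒ p=18, q=1
i=1: a=2 ⇒ p=37, q=2
→ (37, 2).  Check: 37²=1369, 342·2²=1368, difference 1.
(x_2, y_2) = (37·37 + 342·2·2, 37·2 + 2·37) = (2737, 148)
(x_3, y_3) = (37·2737 + 342·2·148, 37·148 + 2·2737) = (202501, 10950)
(x_4, y_4) = (37·202501 + 342·2·10950, 37·10950 + 2·202501) = (14982337, 810152)
(x_5, y_5) = (37·14982337 + 342·2·810152, 37·810152 + 2·14982337) = (1108490437, 59940298)

37 2
2737 148
202501 10950
14982337 810152
1108490437 59940298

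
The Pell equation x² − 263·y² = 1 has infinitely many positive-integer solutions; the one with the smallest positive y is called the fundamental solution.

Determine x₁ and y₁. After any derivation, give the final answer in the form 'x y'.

139128 8579

[16; 4,1,1,1,1,15,1,1,1,1,4,32] for √263; ℓ=12 ⇒ convergent index 11
k=0  a_k=16  p_k/q_k = 16/1
…
k=7  a_k=1  p_k/q_k = 6195/382
…
k=9  a_k=1  p_k/q_k = 18212/1123
k=10  a_k=1  p_k/q_k = 30229/1864
k=11  a_k=4  p_k/q_k = 139128/8579
fundamental: x₁=139128, y₁=8579  (since 19356600384 − 263·73599241 = 1)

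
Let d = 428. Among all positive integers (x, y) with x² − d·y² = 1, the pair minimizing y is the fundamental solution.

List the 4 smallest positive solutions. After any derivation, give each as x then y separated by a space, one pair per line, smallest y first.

√428 → a₀=20, period (1,2,4,1,5,10,5,1,4,2,1,40); ℓ=12 even so k=11
k=0  a_k=20  p_k/q_k = 20/1
k=1  a_k=1  p_k/q_k = 21/1
k=2  a_k=2  p_k/q_k = 62/3
k=3  a_k=4  p_k/q_k = 269/13
k=4  a_k=1  p_k/q_k = 331/16
k=5  a_k=5  p_k/q_k = 1924/93
…
k=7  a_k=5  p_k/q_k = 99779/4823
k=8  a_k=1  p_k/q_k = 119350/5769
k=9  a_k=4  p_k/q_k = 577179/27899
k=10  a_k=2  p_k/q_k = 1273708/61567
k=11  a_k=1  p_k/q_k = 1850887/89466
(x₁, y₁) = (1850887, 89466);  1850887² − 428·89466² = 1 ✓
k=2:  x_2 = 1850887·1850887+428·89466·89466 = 6851565373537,  y_2 = 1850887·89466+89466·1850887 = 331182912684
k=3:  x_3 = 1850887·6851565373537+428·89466·331182912684 = 25362946559057703751,  y_3 = 1850887·331182912684+89466·6851565373537 = 1225964295417811950
k=4:  x_4 = 1850887·25362946559057703751+428·89466·1225964295417811950 = 93887896135702420679780737,  y_4 = 1850887·1225964295417811950+89466·25362946559057703751 = 4538242753705644230486616

1850887 89466
6851565373537 331182912684
25362946559057703751 1225964295417811950
93887896135702420679780737 4538242753705644230486616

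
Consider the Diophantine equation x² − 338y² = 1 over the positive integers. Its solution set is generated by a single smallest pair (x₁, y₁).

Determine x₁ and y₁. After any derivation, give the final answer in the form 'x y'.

[18; 2,1,1,2,36] for √338; ℓ=5 ⇒ convergent index 9
k=0  a_k=18  p_k/q_k = 18/1
k=1  a_k=2  p_k/q_k = 37/2
…
k=3  a_k=1  p_k/q_k = 92/5
k=4  a_k=2  p_k/q_k = 239/13
k=5  a_k=36  p_k/q_k = 8696/473
k=6  a_k=2  p_k/q_k = 17631/959
k=7  a_k=1  p_k/q_k = 26327/1432
k=8  a_k=1  p_k/q_k = 43958/2391
k=9  a_k=2  p_k/q_k = 114243/6214
→ (114243, 6214).  Check: 114243²=13051463049, 338·6214²=13051463048, difference 1.

114243 6214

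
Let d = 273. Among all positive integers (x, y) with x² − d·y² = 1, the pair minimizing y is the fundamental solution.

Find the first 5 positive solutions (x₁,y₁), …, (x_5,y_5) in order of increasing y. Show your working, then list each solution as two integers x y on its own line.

727 44
1057057 63976
1536960151 93021060
2234739002497 135252557264
3249308972670487 196657125240796

d=273: √d = [16; 1,1,10,1,1,32] (ℓ=6, even), read p_5/q_5
a_0=16:  p_0=16·1+0=16,  q_0=16·0+1=1
…
a_3=10:  p_3=10·33+17=347,  q_3=10·2+1=21
a_4=1:  p_4=1·347+33=380,  q_4=1·21+2=23
a_5=1:  p_5=1·380+347=727,  q_5=1·23+21=44
→ (727, 44).  Check: 727²=528529, 273·44²=528528, difference 1.
k=2:  x_2 = 727·727+273·44·44 = 1057057,  y_2 = 727·44+44·727 = 63976
k=3:  x_3 = 727·1057057+273·44·63976 = 1536960151,  y_3 = 727·63976+44·1057057 = 93021060
k=4:  x_4 = 727·1536960151+273·44·93021060 = 2234739002497,  y_4 = 727·93021060+44·1536960151 = 135252557264
k=5:  x_5 = 727·2234739002497+273·44·135252557264 = 3249308972670487,  y_5 = 727·135252557264+44·2234739002497 = 196657125240796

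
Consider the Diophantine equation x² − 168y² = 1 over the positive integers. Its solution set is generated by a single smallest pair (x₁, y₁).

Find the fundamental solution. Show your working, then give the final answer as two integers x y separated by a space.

√168 → a₀=12, period (1,24); ℓ=2 even so k=1
i=0: a=12 ⇒ p=12, q=1
i=1: a=1 ⇒ p=13, q=1
(x₁, y₁) = (13, 1);  13² − 168·1² = 1 ✓

13 1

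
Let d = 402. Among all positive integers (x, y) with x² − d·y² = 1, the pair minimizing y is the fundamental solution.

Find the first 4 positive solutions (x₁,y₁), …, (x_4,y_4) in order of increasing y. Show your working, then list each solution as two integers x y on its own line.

401 20
321601 16040
257923601 12864060
206854406401 10316960080

√402 → a₀=20, period (20,40); ℓ=2 even so k=1
step 0: (20, 1)  from 20·(1,0) + (0,1)
step 1: (401, 20)  from 20·(20,1) + (1,0)
→ (401, 20).  Check: 401²=160801, 402·20²=160800, difference 1.
(401+20√402)^2 = 321601 + 16040√402
(401+20√402)^3 = 257923601 + 12864060√402
(401+20√402)^4 = 206854406401 + 10316960080√402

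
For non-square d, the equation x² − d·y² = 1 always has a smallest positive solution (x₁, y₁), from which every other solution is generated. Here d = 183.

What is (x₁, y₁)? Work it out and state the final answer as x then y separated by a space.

[13; 1,1,8,1,1,26] for √183; ℓ=6 ⇒ convergent index 5
step 0: (13, 1)  from 13·(1,0) + (0,1)
step 1: (14, 1)  from 1·(13,1) + (1,0)
step 2: (27, 2)  from 1·(14,1) + (13,1)
…
step 4: (257, 19)  from 1·(230,17) + (27,2)
step 5: (487, 36)  from 1·(257,19) + (230,17)
(x₁, y₁) = (487, 36);  487² − 183·36² = 1 ✓

487 36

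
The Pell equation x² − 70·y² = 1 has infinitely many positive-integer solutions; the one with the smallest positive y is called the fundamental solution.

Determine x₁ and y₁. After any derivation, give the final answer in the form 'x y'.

251 30

d=70: √d = [8; 2,1,2,1,2,16] (ℓ=6, even), read p_5/q_5
k=0  a_k=8  p_k/q_k = 8/1
k=1  a_k=2  p_k/q_k = 17/2
k=2  a_k=1  p_k/q_k = 25/3
…
k=4  a_k=1  p_k/q_k = 92/11
k=5  a_k=2  p_k/q_k = 251/30
fundamental: x₁=251, y₁=30  (since 63001 − 70·900 = 1)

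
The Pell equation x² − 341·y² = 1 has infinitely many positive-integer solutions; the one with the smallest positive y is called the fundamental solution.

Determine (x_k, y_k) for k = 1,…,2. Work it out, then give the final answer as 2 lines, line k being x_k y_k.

10626551 575460
225847172311201 12230310076920

d=341: √d = [18; 2,6,1,8,2,…,6,2,36] (ℓ=14, even), read p_13/q_13
k=0  a_k=18  p_k/q_k = 18/1
k=1  a_k=2  p_k/q_k = 37/2
k=2  a_k=6  p_k/q_k = 240/13
k=3  a_k=1  p_k/q_k = 277/15
…
k=5  a_k=2  p_k/q_k = 5189/281
…
k=7  a_k=2  p_k/q_k = 20479/1109
…
k=9  a_k=2  p_k/q_k = 76727/4155
…
k=11  a_k=1  p_k/q_k = 718667/38918
k=12  a_k=6  p_k/q_k = 4953942/268271
k=13  a_k=2  p_k/q_k = 10626551/575460
fundamental: x₁=10626551, y₁=575460  (since 112923586155601 − 341·331154211600 = 1)
n=2: (10626551,575460)∘(10626551,575460) = (10626551·10626551+341·575460·575460, 10626551·575460+575460·10626551) = (225847172311201,12230310076920)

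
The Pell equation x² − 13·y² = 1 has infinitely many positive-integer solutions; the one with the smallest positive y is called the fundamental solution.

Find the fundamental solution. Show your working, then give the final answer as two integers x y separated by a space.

d=13: √d = [3; 1,1,1,1,6] (ℓ=5, odd), read p_9/q_9
a_0=3:  p_0=3·1+0=3,  q_0=3·0+1=1
…
a_2=1:  p_2=1·4+3=7,  q_2=1·1+1=2
…
a_8=1:  p_8=1·256+137=393,  q_8=1·71+38=109
a_9=1:  p_9=1·393+256=649,  q_9=1·109+71=180
fundamental: x₁=649, y₁=180  (since 421201 − 13·32400 = 1)

649 180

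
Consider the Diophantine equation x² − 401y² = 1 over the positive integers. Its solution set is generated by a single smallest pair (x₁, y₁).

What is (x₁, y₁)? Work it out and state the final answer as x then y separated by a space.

801 40

[20; 40] for √401; ℓ=1 ⇒ convergent index 1
a_0=20:  p_0=20·1+0=20,  q_0=20·0+1=1
a_1=40:  p_1=40·20+1=801,  q_1=40·1+0=40
(x₁, y₁) = (801, 40);  801² − 401·40² = 1 ✓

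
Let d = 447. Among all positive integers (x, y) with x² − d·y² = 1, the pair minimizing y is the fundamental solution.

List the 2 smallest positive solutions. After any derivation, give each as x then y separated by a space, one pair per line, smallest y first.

d=447: √d = [21; 7,42] (ℓ=2, even), read p_1/q_1
a_0=21:  p_0=21·1+0=21,  q_0=21·0+1=1
a_1=7:  p_1=7·21+1=148,  q_1=7·1+0=7
→ (148, 7).  Check: 148²=21904, 447·7²=21903, difference 1.
n=2: (148,7)∘(148,7) = (148·148+447·7·7, 148·7+7·148) = (43807,2072)

148 7
43807 2072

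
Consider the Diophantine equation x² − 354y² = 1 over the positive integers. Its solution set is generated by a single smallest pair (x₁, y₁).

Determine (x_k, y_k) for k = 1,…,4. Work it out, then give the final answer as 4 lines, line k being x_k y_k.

[18; 1,4,2,2,18,2,2,4,1,36] for √354; ℓ=10 ⇒ convergent index 9
k=0  a_k=18  p_k/q_k = 18/1
k=1  a_k=1  p_k/q_k = 19/1
…
k=3  a_k=2  p_k/q_k = 207/11
k=4  a_k=2  p_k/q_k = 508/27
…
k=6  a_k=2  p_k/q_k = 19210/1021
…
k=8  a_k=4  p_k/q_k = 210294/11177
k=9  a_k=1  p_k/q_k = 258065/13716
fundamental: x₁=258065, y₁=13716  (since 66597544225 − 354·188128656 = 1)
(258065+13716√354)^2 = 133195088449 + 7079239080√354
(258065+13716√354)^3 = 68745981000924305 + 3653807666346684√354
(258065+13716√354)^4 = 35481863173873866451201 + 1885839750824434773840√354

258065 13716
133195088449 7079239080
68745981000924305 3653807666346684
35481863173873866451201 1885839750824434773840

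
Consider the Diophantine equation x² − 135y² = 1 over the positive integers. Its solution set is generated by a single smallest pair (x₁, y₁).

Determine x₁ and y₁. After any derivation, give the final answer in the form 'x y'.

244 21

[11; 1,1,1,1,1,1,1,22] for √135; ℓ=8 ⇒ convergent index 7
step 0: (11, 1)  from 11·(1,0) + (0,1)
step 1: (12, 1)  from 1·(11,1) + (1,0)
…
step 3: (35, 3)  from 1·(23,2) + (12,1)
step 4: (58, 5)  from 1·(35,3) + (23,2)
step 5: (93, 8)  from 1·(58,5) + (35,3)
step 6: (151, 13)  from 1·(93,8) + (58,5)
step 7: (244, 21)  from 1·(151,13) + (93,8)
(x₁, y₁) = (244, 21);  244² − 135·21² = 1 ✓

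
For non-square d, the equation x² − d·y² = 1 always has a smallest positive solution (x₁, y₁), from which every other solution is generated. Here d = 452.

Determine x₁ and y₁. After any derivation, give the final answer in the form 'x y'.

1204353 56648

[21; 3,1,5,3,10,3,5,1,3,42] for √452; ℓ=10 ⇒ convergent index 9
step 0: (21, 1)  from 21·(1,0) + (0,1)
…
step 2: (85, 4)  from 1·(64,3) + (21,1)
step 3: (489, 23)  from 5·(85,4) + (64,3)
step 4: (1552, 73)  from 3·(489,23) + (85,4)
…
step 6: (49579, 2332)  from 3·(16009,753) + (1552,73)
step 7: (263904, 12413)  from 5·(49579,2332) + (16009,753)
step 8: (313483, 14745)  from 1·(263904,12413) + (49579,2332)
step 9: (1204353, 56648)  from 3·(313483,14745) + (263904,12413)
→ (1204353, 56648).  Check: 1204353²=1450466148609, 452·56648²=1450466148608, difference 1.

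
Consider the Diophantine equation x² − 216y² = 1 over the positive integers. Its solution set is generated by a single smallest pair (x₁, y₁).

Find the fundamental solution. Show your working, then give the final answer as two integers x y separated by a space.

√216 → a₀=14, period (1,2,3,2,1,28); ℓ=6 even so k=5
a_0=14:  p_0=14·1+0=14,  q_0=14·0+1=1
…
a_3=3:  p_3=3·44+15=147,  q_3=3·3+1=10
a_4=2:  p_4=2·147+44=338,  q_4=2·10+3=23
a_5=1:  p_5=1·338+147=485,  q_5=1·23+10=33
(x₁, y₁) = (485, 33);  485² − 216·33² = 1 ✓

485 33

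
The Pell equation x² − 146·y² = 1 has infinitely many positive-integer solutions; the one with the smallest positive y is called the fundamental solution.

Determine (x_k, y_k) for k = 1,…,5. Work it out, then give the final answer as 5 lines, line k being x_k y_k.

145 12
42049 3480
12194065 1009188
3536236801 292661040
1025496478225 84870692412

d=146: √d = [12; 12,24] (ℓ=2, even), read p_1/q_1
i=0: a=12 ⇒ p=12, q=1
i=1: a=12 ⇒ p=145, q=12
fundamental: x₁=145, y₁=12  (since 21025 − 146·144 = 1)
(x_2, y_2) = (145·145 + 146·12·12, 145·12 + 12·145) = (42049, 3480)
(x_3, y_3) = (145·42049 + 146·12·3480, 145·3480 + 12·42049) = (12194065, 1009188)
(x_4, y_4) = (145·12194065 + 146·12·1009188, 145·1009188 + 12·12194065) = (3536236801, 292661040)
(x_5, y_5) = (145·3536236801 + 146·12·292661040, 145·292661040 + 12·3536236801) = (1025496478225, 84870692412)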